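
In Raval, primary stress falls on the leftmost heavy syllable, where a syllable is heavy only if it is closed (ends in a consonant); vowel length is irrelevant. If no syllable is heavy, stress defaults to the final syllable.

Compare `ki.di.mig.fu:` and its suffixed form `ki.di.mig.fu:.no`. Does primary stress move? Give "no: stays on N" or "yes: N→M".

Base `ki.di.mig.fu:` (4 syllables):
  Weights: 1 ki L, 2 di L, 3 mig H, 4 fu: L.
  Heavy syllables in the domain: 3. The leftmost is syllable 3 (mig).
  → primary stress on syllable 3.
Suffixed `ki.di.mig.fu:.no` (5 syllables):
  Weights: 1 ki L, 2 di L, 3 mig H, 4 fu: L, 5 no L.
  Heavy syllables in the domain: 3. The leftmost is syllable 3 (mig).
  → primary stress on syllable 3.

no: stays on 3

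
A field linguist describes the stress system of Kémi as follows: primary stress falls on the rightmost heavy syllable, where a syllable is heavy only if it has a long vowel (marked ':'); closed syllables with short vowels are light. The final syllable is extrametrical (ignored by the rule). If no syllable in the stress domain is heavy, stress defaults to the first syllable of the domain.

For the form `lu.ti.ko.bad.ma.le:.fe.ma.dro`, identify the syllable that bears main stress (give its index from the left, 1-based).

6

The final syllable (9, dro) is extrametrical; the stress domain is syllables 1–8.
Weights: 1 lu L, 2 ti L, 3 ko L, 4 bad L, 5 ma L, 6 le: H, 7 fe L, 8 ma L.
Heavy syllables in the domain: 6. The rightmost is syllable 6 (le:).
Primary stress: syllable 6 → lu.ti.ko.bad.ma.ˈle:.fe.ma.dro.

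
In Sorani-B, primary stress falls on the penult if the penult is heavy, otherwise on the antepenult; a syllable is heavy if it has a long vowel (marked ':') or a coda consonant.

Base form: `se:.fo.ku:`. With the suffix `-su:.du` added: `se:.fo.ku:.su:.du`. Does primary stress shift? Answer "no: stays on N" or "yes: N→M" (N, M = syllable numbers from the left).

Base `se:.fo.ku:` (3 syllables):
  Weights: 1 se: H, 2 fo L, 3 ku: H.
  The penult (syllable 2, fo) is light, so stress falls on the antepenult (syllable 1, se:).
  → primary stress on syllable 1.
Suffixed `se:.fo.ku:.su:.du` (5 syllables):
  Weights: 3 ku: H, 4 su: H, 5 du L.
  The penult (syllable 4, su:) is heavy, so it takes stress.
  → primary stress on syllable 4.

yes: 1→4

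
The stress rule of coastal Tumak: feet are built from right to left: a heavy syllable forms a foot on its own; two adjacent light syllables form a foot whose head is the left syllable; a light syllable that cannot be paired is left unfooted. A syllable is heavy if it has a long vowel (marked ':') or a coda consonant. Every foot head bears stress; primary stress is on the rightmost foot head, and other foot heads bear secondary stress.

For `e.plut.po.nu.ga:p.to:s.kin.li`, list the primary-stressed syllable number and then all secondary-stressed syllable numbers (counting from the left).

Weights: 1 e L, 2 plut H, 3 po L, 4 nu L, 5 ga:p H, 6 to:s H, 7 kin H, 8 li L.
Parse right to left (heavy = foot alone; LL = one foot; stranded L unfooted): e (ˈplut) (ˈpo.nu) (ˈga:p) (ˈto:s) (ˈkin) li.
Foot heads: 2, 3, 5, 6, 7.
Primary stress on the rightmost head = syllable 7.
Secondary stress on 2, 3, 5, 6: e.ˌplut.ˌpo.nu.ˌga:p.ˌto:s.ˈkin.li.

primary 7, secondary 2, 3, 5, 6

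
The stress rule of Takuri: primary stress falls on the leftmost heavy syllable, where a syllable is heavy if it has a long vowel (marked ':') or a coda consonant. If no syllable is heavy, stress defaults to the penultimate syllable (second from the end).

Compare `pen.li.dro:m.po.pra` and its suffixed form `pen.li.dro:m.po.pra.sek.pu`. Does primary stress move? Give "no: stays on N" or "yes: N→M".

no: stays on 1

Base `pen.li.dro:m.po.pra` (5 syllables):
  Weights: 1 pen H, 2 li L, 3 dro:m H, 4 po L, 5 pra L.
  Heavy syllables in the domain: 1, 3. The leftmost is syllable 1 (pen).
  → primary stress on syllable 1.
Suffixed `pen.li.dro:m.po.pra.sek.pu` (7 syllables):
  Weights: 1 pen H, 2 li L, 3 dro:m H, 4 po L, 5 pra L, 6 sek H, 7 pu L.
  Heavy syllables in the domain: 1, 3, 6. The leftmost is syllable 1 (pen).
  → primary stress on syllable 1.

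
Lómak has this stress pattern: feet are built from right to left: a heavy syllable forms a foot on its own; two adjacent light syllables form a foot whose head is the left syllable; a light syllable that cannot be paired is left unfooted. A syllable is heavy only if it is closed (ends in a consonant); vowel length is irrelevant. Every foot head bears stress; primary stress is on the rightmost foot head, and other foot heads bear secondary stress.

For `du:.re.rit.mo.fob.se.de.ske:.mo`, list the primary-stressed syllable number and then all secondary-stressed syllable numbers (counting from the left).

primary 8, secondary 1, 3, 5, 6

Weights: 1 du: L, 2 re L, 3 rit H, 4 mo L, 5 fob H, 6 se L, 7 de L, 8 ske: L, 9 mo L.
Parse right to left (heavy = foot alone; LL = one foot; stranded L unfooted): (ˈdu:.re) (ˈrit) mo (ˈfob) (ˈse.de) (ˈske:.mo).
Foot heads: 1, 3, 5, 6, 8.
Primary stress on the rightmost head = syllable 8.
Secondary stress on 1, 3, 5, 6: ˌdu:.re.ˌrit.mo.ˌfob.ˌse.de.ˈske:.mo.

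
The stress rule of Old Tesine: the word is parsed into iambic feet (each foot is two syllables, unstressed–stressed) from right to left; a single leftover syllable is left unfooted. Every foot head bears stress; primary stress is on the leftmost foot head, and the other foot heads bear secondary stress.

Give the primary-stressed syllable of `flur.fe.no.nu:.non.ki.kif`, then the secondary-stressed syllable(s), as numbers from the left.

primary 3, secondary 5, 7

Parse right to left into iambic (σˈσ) feet: flur (fe.ˈno) (nu:.ˈnon) (ki.ˈkif). Syllable 1 is left unfooted.
Foot heads (stressed positions): 3, 5, 7.
End Rule Leftmost: primary stress on the leftmost head = syllable 3.
Secondary stress on 5, 7: flur.fe.ˈno.nu:.ˌnon.ki.ˌkif.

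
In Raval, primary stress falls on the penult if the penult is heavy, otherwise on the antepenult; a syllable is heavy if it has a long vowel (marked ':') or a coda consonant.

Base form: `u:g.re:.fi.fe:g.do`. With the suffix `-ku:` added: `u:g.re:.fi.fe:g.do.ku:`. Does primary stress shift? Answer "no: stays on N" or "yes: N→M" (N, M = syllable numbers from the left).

no: stays on 4

Base `u:g.re:.fi.fe:g.do` (5 syllables):
  Weights: 3 fi L, 4 fe:g H, 5 do L.
  The penult (syllable 4, fe:g) is heavy, so it takes stress.
  → primary stress on syllable 4.
Suffixed `u:g.re:.fi.fe:g.do.ku:` (6 syllables):
  Weights: 4 fe:g H, 5 do L, 6 ku: H.
  The penult (syllable 5, do) is light, so stress falls on the antepenult (syllable 4, fe:g).
  → primary stress on syllable 4.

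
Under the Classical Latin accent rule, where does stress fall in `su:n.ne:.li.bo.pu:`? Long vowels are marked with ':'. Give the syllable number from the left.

Classical Latin: stress the penult if heavy (long vowel or closed), else the antepenult.
Weights: 3 li L, 4 bo L, 5 pu: H.
The penult (syllable 4, bo) is light, so stress falls on the antepenult (syllable 3, li).
Stress on syllable 3: su:n.ne:.ˈli.bo.pu:.

3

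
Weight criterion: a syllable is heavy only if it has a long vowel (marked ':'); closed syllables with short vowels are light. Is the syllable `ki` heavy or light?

light

`ki`: short vowel, open (no coda). Short vowel → light.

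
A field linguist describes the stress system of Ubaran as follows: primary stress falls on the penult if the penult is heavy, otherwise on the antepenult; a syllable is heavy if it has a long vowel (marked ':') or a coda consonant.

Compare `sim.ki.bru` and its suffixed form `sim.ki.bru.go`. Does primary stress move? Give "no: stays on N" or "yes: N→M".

yes: 1→2

Base `sim.ki.bru` (3 syllables):
  Weights: 1 sim H, 2 ki L, 3 bru L.
  The penult (syllable 2, ki) is light, so stress falls on the antepenult (syllable 1, sim).
  → primary stress on syllable 1.
Suffixed `sim.ki.bru.go` (4 syllables):
  Weights: 2 ki L, 3 bru L, 4 go L.
  The penult (syllable 3, bru) is light, so stress falls on the antepenult (syllable 2, ki).
  → primary stress on syllable 2.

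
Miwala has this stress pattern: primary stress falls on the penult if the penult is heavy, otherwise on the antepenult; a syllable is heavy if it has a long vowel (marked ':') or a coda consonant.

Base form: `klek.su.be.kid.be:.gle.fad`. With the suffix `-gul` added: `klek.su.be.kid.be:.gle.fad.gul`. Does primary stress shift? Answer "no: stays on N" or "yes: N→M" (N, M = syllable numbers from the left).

Base `klek.su.be.kid.be:.gle.fad` (7 syllables):
  Weights: 5 be: H, 6 gle L, 7 fad H.
  The penult (syllable 6, gle) is light, so stress falls on the antepenult (syllable 5, be:).
  → primary stress on syllable 5.
Suffixed `klek.su.be.kid.be:.gle.fad.gul` (8 syllables):
  Weights: 6 gle L, 7 fad H, 8 gul H.
  The penult (syllable 7, fad) is heavy, so it takes stress.
  → primary stress on syllable 7.

yes: 5→7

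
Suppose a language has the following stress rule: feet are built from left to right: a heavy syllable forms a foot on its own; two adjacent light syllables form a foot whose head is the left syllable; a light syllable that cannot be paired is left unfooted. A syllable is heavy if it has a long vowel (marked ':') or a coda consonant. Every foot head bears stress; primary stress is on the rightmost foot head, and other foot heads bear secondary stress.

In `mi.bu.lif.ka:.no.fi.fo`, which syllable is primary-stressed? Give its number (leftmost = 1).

5

Weights: 1 mi L, 2 bu L, 3 lif H, 4 ka: H, 5 no L, 6 fi L, 7 fo L.
Parse left to right (heavy = foot alone; LL = one foot; stranded L unfooted): (ˈmi.bu) (ˈlif) (ˈka:) (ˈno.fi) fo.
Foot heads: 1, 3, 4, 5.
Primary stress on the rightmost head = syllable 5.
Primary stress: syllable 5 → mi.bu.lif.ka:.ˈno.fi.fo.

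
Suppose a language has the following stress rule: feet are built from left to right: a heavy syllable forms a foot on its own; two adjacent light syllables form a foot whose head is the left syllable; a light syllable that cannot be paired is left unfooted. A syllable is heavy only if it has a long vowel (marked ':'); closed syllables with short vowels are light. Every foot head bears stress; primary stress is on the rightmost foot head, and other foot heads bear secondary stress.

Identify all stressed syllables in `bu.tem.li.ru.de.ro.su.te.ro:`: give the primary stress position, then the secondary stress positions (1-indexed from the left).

primary 9, secondary 1, 3, 5, 7

Weights: 1 bu L, 2 tem L, 3 li L, 4 ru L, 5 de L, 6 ro L, 7 su L, 8 te L, 9 ro: H.
Parse left to right (heavy = foot alone; LL = one foot; stranded L unfooted): (ˈbu.tem) (ˈli.ru) (ˈde.ro) (ˈsu.te) (ˈro:).
Foot heads: 1, 3, 5, 7, 9.
Primary stress on the rightmost head = syllable 9.
Secondary stress on 1, 3, 5, 7: ˌbu.tem.ˌli.ru.ˌde.ro.ˌsu.te.ˈro:.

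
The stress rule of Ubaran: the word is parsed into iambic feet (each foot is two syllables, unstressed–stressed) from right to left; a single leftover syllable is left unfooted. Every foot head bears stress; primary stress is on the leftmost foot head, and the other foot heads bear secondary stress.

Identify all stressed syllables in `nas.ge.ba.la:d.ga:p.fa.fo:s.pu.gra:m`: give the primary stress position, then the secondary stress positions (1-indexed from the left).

primary 3, secondary 5, 7, 9

Parse right to left into iambic (σˈσ) feet: nas (ge.ˈba) (la:d.ˈga:p) (fa.ˈfo:s) (pu.ˈgra:m). Syllable 1 is left unfooted.
Foot heads (stressed positions): 3, 5, 7, 9.
End Rule Leftmost: primary stress on the leftmost head = syllable 3.
Secondary stress on 5, 7, 9: nas.ge.ˈba.la:d.ˌga:p.fa.ˌfo:s.pu.ˌgra:m.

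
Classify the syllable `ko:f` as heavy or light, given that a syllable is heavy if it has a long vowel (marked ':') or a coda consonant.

`ko:f`: long vowel, closed (coda /f/). Long vowel and closed → heavy.

heavy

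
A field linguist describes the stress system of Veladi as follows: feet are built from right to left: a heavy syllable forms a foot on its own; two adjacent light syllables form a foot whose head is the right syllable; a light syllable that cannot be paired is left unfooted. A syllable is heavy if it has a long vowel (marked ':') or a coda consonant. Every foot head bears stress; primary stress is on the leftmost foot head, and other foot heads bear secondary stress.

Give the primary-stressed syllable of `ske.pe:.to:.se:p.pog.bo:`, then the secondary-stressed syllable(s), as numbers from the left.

primary 2, secondary 3, 4, 5, 6

Weights: 1 ske L, 2 pe: H, 3 to: H, 4 se:p H, 5 pog H, 6 bo: H.
Parse right to left (heavy = foot alone; LL = one foot; stranded L unfooted): ske (ˈpe:) (ˈto:) (ˈse:p) (ˈpog) (ˈbo:).
Foot heads: 2, 3, 4, 5, 6.
Primary stress on the leftmost head = syllable 2.
Secondary stress on 3, 4, 5, 6: ske.ˈpe:.ˌto:.ˌse:p.ˌpog.ˌbo:.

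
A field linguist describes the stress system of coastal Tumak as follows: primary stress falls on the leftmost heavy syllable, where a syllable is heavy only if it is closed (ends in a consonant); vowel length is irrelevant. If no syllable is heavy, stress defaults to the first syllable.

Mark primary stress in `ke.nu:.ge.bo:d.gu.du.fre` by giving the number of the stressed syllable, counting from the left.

Weights: 1 ke L, 2 nu: L, 3 ge L, 4 bo:d H, 5 gu L, 6 du L, 7 fre L.
Heavy syllables in the domain: 4. The leftmost is syllable 4 (bo:d).
Primary stress: syllable 4 → ke.nu:.ge.ˈbo:d.gu.du.fre.

4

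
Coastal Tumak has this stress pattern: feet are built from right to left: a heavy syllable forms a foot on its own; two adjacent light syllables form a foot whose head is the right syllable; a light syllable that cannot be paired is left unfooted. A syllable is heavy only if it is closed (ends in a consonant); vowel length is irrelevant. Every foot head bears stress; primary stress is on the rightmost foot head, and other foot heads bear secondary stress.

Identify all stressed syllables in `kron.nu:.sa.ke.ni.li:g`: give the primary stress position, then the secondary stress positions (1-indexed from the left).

primary 6, secondary 1, 3, 5

Weights: 1 kron H, 2 nu: L, 3 sa L, 4 ke L, 5 ni L, 6 li:g H.
Parse right to left (heavy = foot alone; LL = one foot; stranded L unfooted): (ˈkron) (nu:.ˈsa) (ke.ˈni) (ˈli:g).
Foot heads: 1, 3, 5, 6.
Primary stress on the rightmost head = syllable 6.
Secondary stress on 1, 3, 5: ˌkron.nu:.ˌsa.ke.ˌni.ˈli:g.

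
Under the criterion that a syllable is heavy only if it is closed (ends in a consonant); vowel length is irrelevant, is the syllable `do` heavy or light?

`do`: short vowel, open (no coda). Open (no coda) → light.

light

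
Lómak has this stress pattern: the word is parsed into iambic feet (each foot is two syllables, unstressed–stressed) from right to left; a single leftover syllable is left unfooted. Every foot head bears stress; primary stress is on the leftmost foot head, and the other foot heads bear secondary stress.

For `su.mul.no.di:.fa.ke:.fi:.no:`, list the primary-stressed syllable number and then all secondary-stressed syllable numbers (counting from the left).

primary 2, secondary 4, 6, 8

Parse right to left into iambic (σˈσ) feet: (su.ˈmul) (no.ˈdi:) (fa.ˈke:) (fi:.ˈno:).
Foot heads (stressed positions): 2, 4, 6, 8.
End Rule Leftmost: primary stress on the leftmost head = syllable 2.
Secondary stress on 4, 6, 8: su.ˈmul.no.ˌdi:.fa.ˌke:.fi:.ˌno:.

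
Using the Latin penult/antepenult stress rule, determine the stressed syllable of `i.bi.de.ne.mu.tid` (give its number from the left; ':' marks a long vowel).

4

Classical Latin: stress the penult if heavy (long vowel or closed), else the antepenult.
Weights: 4 ne L, 5 mu L, 6 tid H.
The penult (syllable 5, mu) is light, so stress falls on the antepenult (syllable 4, ne).
Stress on syllable 4: i.bi.de.ˈne.mu.tid.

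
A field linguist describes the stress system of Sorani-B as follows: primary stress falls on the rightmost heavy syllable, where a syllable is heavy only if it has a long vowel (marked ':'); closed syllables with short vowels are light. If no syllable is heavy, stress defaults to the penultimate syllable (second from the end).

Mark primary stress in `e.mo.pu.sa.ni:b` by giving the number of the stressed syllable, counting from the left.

Weights: 1 e L, 2 mo L, 3 pu L, 4 sa L, 5 ni:b H.
Heavy syllables in the domain: 5. The rightmost is syllable 5 (ni:b).
Primary stress: syllable 5 → e.mo.pu.sa.ˈni:b.

5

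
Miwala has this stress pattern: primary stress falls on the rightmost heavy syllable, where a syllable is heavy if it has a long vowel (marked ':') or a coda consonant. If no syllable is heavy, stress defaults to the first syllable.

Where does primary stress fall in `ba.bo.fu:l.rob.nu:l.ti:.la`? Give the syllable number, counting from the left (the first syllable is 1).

6

Weights: 1 ba L, 2 bo L, 3 fu:l H, 4 rob H, 5 nu:l H, 6 ti: H, 7 la L.
Heavy syllables in the domain: 3, 4, 5, 6. The rightmost is syllable 6 (ti:).
Primary stress: syllable 6 → ba.bo.fu:l.rob.nu:l.ˈti:.la.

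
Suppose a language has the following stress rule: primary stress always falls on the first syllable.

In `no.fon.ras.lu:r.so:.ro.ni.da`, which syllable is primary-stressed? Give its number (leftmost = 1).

1

The word has 8 syllables; the first syllable is syllable 1 (no).
Primary stress: syllable 1 → ˈno.fon.ras.lu:r.so:.ro.ni.da.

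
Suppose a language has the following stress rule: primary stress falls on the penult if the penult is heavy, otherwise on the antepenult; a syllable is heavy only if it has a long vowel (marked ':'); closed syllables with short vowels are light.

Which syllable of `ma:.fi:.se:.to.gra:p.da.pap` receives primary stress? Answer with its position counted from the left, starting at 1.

Weights: 5 gra:p H, 6 da L, 7 pap L.
The penult (syllable 6, da) is light, so stress falls on the antepenult (syllable 5, gra:p).
Primary stress: syllable 5 → ma:.fi:.se:.to.ˈgra:p.da.pap.

5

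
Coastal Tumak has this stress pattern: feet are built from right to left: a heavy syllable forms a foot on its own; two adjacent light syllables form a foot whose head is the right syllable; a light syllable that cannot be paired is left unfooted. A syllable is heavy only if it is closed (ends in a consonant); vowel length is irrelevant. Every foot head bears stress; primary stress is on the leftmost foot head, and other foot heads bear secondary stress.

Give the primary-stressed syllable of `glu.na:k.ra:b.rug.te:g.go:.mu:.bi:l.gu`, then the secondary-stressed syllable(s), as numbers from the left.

Weights: 1 glu L, 2 na:k H, 3 ra:b H, 4 rug H, 5 te:g H, 6 go: L, 7 mu: L, 8 bi:l H, 9 gu L.
Parse right to left (heavy = foot alone; LL = one foot; stranded L unfooted): glu (ˈna:k) (ˈra:b) (ˈrug) (ˈte:g) (go:.ˈmu:) (ˈbi:l) gu.
Foot heads: 2, 3, 4, 5, 7, 8.
Primary stress on the leftmost head = syllable 2.
Secondary stress on 3, 4, 5, 7, 8: glu.ˈna:k.ˌra:b.ˌrug.ˌte:g.go:.ˌmu:.ˌbi:l.gu.

primary 2, secondary 3, 4, 5, 7, 8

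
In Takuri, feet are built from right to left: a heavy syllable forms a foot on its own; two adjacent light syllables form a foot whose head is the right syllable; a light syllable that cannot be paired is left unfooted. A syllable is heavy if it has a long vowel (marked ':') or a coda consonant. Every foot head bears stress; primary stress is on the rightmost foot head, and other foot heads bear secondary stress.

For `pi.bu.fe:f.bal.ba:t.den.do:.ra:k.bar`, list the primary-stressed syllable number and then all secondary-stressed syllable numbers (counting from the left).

primary 9, secondary 2, 3, 4, 5, 6, 7, 8

Weights: 1 pi L, 2 bu L, 3 fe:f H, 4 bal H, 5 ba:t H, 6 den H, 7 do: H, 8 ra:k H, 9 bar H.
Parse right to left (heavy = foot alone; LL = one foot; stranded L unfooted): (pi.ˈbu) (ˈfe:f) (ˈbal) (ˈba:t) (ˈden) (ˈdo:) (ˈra:k) (ˈbar).
Foot heads: 2, 3, 4, 5, 6, 7, 8, 9.
Primary stress on the rightmost head = syllable 9.
Secondary stress on 2, 3, 4, 5, 6, 7, 8: pi.ˌbu.ˌfe:f.ˌbal.ˌba:t.ˌden.ˌdo:.ˌra:k.ˈbar.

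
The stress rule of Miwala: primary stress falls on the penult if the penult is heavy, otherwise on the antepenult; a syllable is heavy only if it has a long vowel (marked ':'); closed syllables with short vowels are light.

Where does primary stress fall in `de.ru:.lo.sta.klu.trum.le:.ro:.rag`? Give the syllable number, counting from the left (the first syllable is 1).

Weights: 7 le: H, 8 ro: H, 9 rag L.
The penult (syllable 8, ro:) is heavy, so it takes stress.
Primary stress: syllable 8 → de.ru:.lo.sta.klu.trum.le:.ˈro:.rag.

8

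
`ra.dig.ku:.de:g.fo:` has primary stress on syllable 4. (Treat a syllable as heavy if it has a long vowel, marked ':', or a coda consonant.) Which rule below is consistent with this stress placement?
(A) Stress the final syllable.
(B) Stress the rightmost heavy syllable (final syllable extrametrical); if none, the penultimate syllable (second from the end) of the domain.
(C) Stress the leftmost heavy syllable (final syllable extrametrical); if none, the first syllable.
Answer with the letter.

B

Rule A → syllable 5 (observed: 4).
Rule B → syllable 4 ✓.
Rule C → syllable 2 (observed: 4).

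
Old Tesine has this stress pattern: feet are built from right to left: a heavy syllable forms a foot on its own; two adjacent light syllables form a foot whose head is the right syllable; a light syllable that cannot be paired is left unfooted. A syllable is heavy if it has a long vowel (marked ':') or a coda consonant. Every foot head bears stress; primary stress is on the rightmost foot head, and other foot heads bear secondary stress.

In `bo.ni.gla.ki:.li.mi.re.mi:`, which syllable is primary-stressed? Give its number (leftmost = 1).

Weights: 1 bo L, 2 ni L, 3 gla L, 4 ki: H, 5 li L, 6 mi L, 7 re L, 8 mi: H.
Parse right to left (heavy = foot alone; LL = one foot; stranded L unfooted): bo (ni.ˈgla) (ˈki:) li (mi.ˈre) (ˈmi:).
Foot heads: 3, 4, 7, 8.
Primary stress on the rightmost head = syllable 8.
Primary stress: syllable 8 → bo.ni.gla.ki:.li.mi.re.ˈmi:.

8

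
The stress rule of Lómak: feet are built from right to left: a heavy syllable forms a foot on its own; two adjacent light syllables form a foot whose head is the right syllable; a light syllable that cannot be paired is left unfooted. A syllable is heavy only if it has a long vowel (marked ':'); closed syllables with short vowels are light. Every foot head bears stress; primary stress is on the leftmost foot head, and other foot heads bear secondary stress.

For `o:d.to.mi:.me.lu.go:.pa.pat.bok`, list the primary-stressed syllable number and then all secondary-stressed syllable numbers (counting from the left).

Weights: 1 o:d H, 2 to L, 3 mi: H, 4 me L, 5 lu L, 6 go: H, 7 pa L, 8 pat L, 9 bok L.
Parse right to left (heavy = foot alone; LL = one foot; stranded L unfooted): (ˈo:d) to (ˈmi:) (me.ˈlu) (ˈgo:) pa (pat.ˈbok).
Foot heads: 1, 3, 5, 6, 9.
Primary stress on the leftmost head = syllable 1.
Secondary stress on 3, 5, 6, 9: ˈo:d.to.ˌmi:.me.ˌlu.ˌgo:.pa.pat.ˌbok.

primary 1, secondary 3, 5, 6, 9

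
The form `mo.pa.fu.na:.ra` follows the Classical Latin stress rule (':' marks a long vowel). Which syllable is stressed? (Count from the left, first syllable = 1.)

Classical Latin: stress the penult if heavy (long vowel or closed), else the antepenult.
Weights: 3 fu L, 4 na: H, 5 ra L.
The penult (syllable 4, na:) is heavy, so it takes stress.
Stress on syllable 4: mo.pa.fu.ˈna:.ra.

4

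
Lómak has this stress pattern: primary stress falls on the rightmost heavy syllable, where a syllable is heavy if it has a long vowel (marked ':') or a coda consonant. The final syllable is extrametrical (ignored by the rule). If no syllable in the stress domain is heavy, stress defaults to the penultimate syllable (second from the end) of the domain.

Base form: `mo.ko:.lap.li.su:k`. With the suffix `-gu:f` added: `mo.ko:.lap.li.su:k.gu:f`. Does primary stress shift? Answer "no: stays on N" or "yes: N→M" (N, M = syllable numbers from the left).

Base `mo.ko:.lap.li.su:k` (5 syllables):
  The final syllable (5, su:k) is extrametrical; the stress domain is syllables 1–4.
  Weights: 1 mo L, 2 ko: H, 3 lap H, 4 li L.
  Heavy syllables in the domain: 2, 3. The rightmost is syllable 3 (lap).
  → primary stress on syllable 3.
Suffixed `mo.ko:.lap.li.su:k.gu:f` (6 syllables):
  The final syllable (6, gu:f) is extrametrical; the stress domain is syllables 1–5.
  Weights: 1 mo L, 2 ko: H, 3 lap H, 4 li L, 5 su:k H.
  Heavy syllables in the domain: 2, 3, 5. The rightmost is syllable 5 (su:k).
  → primary stress on syllable 5.

yes: 3→5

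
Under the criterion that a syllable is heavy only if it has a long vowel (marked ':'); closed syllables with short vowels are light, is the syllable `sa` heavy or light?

`sa`: short vowel, open (no coda). Short vowel → light.

light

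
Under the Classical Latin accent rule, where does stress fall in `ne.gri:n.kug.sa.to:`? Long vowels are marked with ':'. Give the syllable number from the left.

3

Classical Latin: stress the penult if heavy (long vowel or closed), else the antepenult.
Weights: 3 kug H, 4 sa L, 5 to: H.
The penult (syllable 4, sa) is light, so stress falls on the antepenult (syllable 3, kug).
Stress on syllable 3: ne.gri:n.ˈkug.sa.to:.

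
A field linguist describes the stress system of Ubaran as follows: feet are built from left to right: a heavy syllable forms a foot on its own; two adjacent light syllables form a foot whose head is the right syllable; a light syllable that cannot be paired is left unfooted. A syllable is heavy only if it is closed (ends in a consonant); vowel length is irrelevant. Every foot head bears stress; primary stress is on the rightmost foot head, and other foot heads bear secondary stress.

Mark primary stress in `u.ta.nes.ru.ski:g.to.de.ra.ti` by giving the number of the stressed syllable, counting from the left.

9

Weights: 1 u L, 2 ta L, 3 nes H, 4 ru L, 5 ski:g H, 6 to L, 7 de L, 8 ra L, 9 ti L.
Parse left to right (heavy = foot alone; LL = one foot; stranded L unfooted): (u.ˈta) (ˈnes) ru (ˈski:g) (to.ˈde) (ra.ˈti).
Foot heads: 2, 3, 5, 7, 9.
Primary stress on the rightmost head = syllable 9.
Primary stress: syllable 9 → u.ta.nes.ru.ski:g.to.de.ra.ˈti.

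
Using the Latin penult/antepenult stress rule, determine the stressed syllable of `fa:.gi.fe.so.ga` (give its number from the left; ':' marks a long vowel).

3

Classical Latin: stress the penult if heavy (long vowel or closed), else the antepenult.
Weights: 3 fe L, 4 so L, 5 ga L.
The penult (syllable 4, so) is light, so stress falls on the antepenult (syllable 3, fe).
Stress on syllable 3: fa:.gi.ˈfe.so.ga.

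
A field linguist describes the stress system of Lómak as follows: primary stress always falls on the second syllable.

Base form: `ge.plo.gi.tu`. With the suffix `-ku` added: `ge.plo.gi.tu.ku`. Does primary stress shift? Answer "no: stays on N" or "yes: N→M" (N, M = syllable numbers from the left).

Base `ge.plo.gi.tu` (4 syllables):
  The word has 4 syllables; the second syllable is syllable 2 (plo).
  → primary stress on syllable 2.
Suffixed `ge.plo.gi.tu.ku` (5 syllables):
  The word has 5 syllables; the second syllable is syllable 2 (plo).
  → primary stress on syllable 2.

no: stays on 2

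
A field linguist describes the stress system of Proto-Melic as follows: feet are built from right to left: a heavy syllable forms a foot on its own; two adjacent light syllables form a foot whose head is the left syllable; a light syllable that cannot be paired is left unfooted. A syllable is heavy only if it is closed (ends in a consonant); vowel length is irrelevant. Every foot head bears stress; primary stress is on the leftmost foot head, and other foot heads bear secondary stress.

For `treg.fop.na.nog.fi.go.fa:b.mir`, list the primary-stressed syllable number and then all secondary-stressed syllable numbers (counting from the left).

Weights: 1 treg H, 2 fop H, 3 na L, 4 nog H, 5 fi L, 6 go L, 7 fa:b H, 8 mir H.
Parse right to left (heavy = foot alone; LL = one foot; stranded L unfooted): (ˈtreg) (ˈfop) na (ˈnog) (ˈfi.go) (ˈfa:b) (ˈmir).
Foot heads: 1, 2, 4, 5, 7, 8.
Primary stress on the leftmost head = syllable 1.
Secondary stress on 2, 4, 5, 7, 8: ˈtreg.ˌfop.na.ˌnog.ˌfi.go.ˌfa:b.ˌmir.

primary 1, secondary 2, 4, 5, 7, 8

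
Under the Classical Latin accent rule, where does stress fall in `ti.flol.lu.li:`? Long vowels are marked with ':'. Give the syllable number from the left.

2

Classical Latin: stress the penult if heavy (long vowel or closed), else the antepenult.
Weights: 2 flol H, 3 lu L, 4 li: H.
The penult (syllable 3, lu) is light, so stress falls on the antepenult (syllable 2, flol).
Stress on syllable 2: ti.ˈflol.lu.li:.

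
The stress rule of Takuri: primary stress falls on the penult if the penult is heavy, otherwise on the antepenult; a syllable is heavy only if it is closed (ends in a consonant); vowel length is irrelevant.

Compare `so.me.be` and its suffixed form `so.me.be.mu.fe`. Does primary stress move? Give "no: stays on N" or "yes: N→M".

yes: 1→3

Base `so.me.be` (3 syllables):
  Weights: 1 so L, 2 me L, 3 be L.
  The penult (syllable 2, me) is light, so stress falls on the antepenult (syllable 1, so).
  → primary stress on syllable 1.
Suffixed `so.me.be.mu.fe` (5 syllables):
  Weights: 3 be L, 4 mu L, 5 fe L.
  The penult (syllable 4, mu) is light, so stress falls on the antepenult (syllable 3, be).
  → primary stress on syllable 3.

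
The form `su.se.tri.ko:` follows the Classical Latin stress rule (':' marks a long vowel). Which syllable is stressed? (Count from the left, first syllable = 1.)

2

Classical Latin: stress the penult if heavy (long vowel or closed), else the antepenult.
Weights: 2 se L, 3 tri L, 4 ko: H.
The penult (syllable 3, tri) is light, so stress falls on the antepenult (syllable 2, se).
Stress on syllable 2: su.ˈse.tri.ko:.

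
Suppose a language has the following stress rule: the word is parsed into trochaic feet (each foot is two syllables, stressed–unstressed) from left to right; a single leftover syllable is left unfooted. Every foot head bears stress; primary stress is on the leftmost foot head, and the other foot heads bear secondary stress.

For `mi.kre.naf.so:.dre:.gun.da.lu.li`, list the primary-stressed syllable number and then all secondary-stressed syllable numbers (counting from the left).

Parse left to right into trochaic (ˈσσ) feet: (ˈmi.kre) (ˈnaf.so:) (ˈdre:.gun) (ˈda.lu) li. Syllable 9 is left unfooted.
Foot heads (stressed positions): 1, 3, 5, 7.
End Rule Leftmost: primary stress on the leftmost head = syllable 1.
Secondary stress on 3, 5, 7: ˈmi.kre.ˌnaf.so:.ˌdre:.gun.ˌda.lu.li.

primary 1, secondary 3, 5, 7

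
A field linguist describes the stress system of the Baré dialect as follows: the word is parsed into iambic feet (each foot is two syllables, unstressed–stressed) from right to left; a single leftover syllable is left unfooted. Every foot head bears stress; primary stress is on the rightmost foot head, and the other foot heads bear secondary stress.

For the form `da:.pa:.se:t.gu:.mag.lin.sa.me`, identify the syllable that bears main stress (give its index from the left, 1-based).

Parse right to left into iambic (σˈσ) feet: (da:.ˈpa:) (se:t.ˈgu:) (mag.ˈlin) (sa.ˈme).
Foot heads (stressed positions): 2, 4, 6, 8.
End Rule Rightmost: primary stress on the rightmost head = syllable 8.
Primary stress: syllable 8 → da:.pa:.se:t.gu:.mag.lin.sa.ˈme.

8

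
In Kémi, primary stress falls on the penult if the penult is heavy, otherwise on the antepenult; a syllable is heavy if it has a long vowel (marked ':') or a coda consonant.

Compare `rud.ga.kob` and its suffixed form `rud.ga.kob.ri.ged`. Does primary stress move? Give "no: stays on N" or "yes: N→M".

yes: 1→3

Base `rud.ga.kob` (3 syllables):
  Weights: 1 rud H, 2 ga L, 3 kob H.
  The penult (syllable 2, ga) is light, so stress falls on the antepenult (syllable 1, rud).
  → primary stress on syllable 1.
Suffixed `rud.ga.kob.ri.ged` (5 syllables):
  Weights: 3 kob H, 4 ri L, 5 ged H.
  The penult (syllable 4, ri) is light, so stress falls on the antepenult (syllable 3, kob).
  → primary stress on syllable 3.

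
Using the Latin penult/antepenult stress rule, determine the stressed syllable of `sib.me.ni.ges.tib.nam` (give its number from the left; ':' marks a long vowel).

Classical Latin: stress the penult if heavy (long vowel or closed), else the antepenult.
Weights: 4 ges H, 5 tib H, 6 nam H.
The penult (syllable 5, tib) is heavy, so it takes stress.
Stress on syllable 5: sib.me.ni.ges.ˈtib.nam.

5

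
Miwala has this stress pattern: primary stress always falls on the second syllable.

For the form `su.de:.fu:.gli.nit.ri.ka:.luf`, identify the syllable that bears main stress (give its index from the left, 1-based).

The word has 8 syllables; the second syllable is syllable 2 (de:).
Primary stress: syllable 2 → su.ˈde:.fu:.gli.nit.ri.ka:.luf.

2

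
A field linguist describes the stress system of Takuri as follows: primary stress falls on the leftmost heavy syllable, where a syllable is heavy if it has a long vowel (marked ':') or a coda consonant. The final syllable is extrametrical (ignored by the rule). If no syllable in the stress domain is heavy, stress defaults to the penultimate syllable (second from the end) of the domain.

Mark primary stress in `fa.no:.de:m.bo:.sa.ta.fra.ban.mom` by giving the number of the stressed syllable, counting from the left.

2

The final syllable (9, mom) is extrametrical; the stress domain is syllables 1–8.
Weights: 1 fa L, 2 no: H, 3 de:m H, 4 bo: H, 5 sa L, 6 ta L, 7 fra L, 8 ban H.
Heavy syllables in the domain: 2, 3, 4, 8. The leftmost is syllable 2 (no:).
Primary stress: syllable 2 → fa.ˈno:.de:m.bo:.sa.ta.fra.ban.mom.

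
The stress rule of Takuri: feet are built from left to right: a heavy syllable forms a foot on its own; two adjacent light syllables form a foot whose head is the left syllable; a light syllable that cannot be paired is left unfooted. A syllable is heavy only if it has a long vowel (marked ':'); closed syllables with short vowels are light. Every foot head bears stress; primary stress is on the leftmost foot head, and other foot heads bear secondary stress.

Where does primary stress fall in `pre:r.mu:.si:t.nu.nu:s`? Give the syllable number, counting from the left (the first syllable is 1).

Weights: 1 pre:r H, 2 mu: H, 3 si:t H, 4 nu L, 5 nu:s H.
Parse left to right (heavy = foot alone; LL = one foot; stranded L unfooted): (ˈpre:r) (ˈmu:) (ˈsi:t) nu (ˈnu:s).
Foot heads: 1, 2, 3, 5.
Primary stress on the leftmost head = syllable 1.
Primary stress: syllable 1 → ˈpre:r.mu:.si:t.nu.nu:s.

1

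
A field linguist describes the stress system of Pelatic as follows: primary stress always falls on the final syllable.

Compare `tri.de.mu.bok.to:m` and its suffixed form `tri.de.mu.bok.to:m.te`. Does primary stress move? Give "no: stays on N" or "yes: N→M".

Base `tri.de.mu.bok.to:m` (5 syllables):
  The word has 5 syllables; the final syllable is syllable 5 (to:m).
  → primary stress on syllable 5.
Suffixed `tri.de.mu.bok.to:m.te` (6 syllables):
  The word has 6 syllables; the final syllable is syllable 6 (te).
  → primary stress on syllable 6.

yes: 5→6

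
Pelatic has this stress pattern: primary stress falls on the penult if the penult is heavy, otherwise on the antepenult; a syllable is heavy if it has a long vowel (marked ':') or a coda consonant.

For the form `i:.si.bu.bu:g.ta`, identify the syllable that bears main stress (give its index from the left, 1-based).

Weights: 3 bu L, 4 bu:g H, 5 ta L.
The penult (syllable 4, bu:g) is heavy, so it takes stress.
Primary stress: syllable 4 → i:.si.bu.ˈbu:g.ta.

4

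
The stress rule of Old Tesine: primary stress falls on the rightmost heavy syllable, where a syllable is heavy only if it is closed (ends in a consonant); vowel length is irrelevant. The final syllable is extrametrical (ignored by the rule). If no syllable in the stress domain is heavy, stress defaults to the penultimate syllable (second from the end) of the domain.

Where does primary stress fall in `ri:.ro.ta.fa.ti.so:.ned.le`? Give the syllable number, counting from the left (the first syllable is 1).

The final syllable (8, le) is extrametrical; the stress domain is syllables 1–7.
Weights: 1 ri: L, 2 ro L, 3 ta L, 4 fa L, 5 ti L, 6 so: L, 7 ned H.
Heavy syllables in the domain: 7. The rightmost is syllable 7 (ned).
Primary stress: syllable 7 → ri:.ro.ta.fa.ti.so:.ˈned.le.

7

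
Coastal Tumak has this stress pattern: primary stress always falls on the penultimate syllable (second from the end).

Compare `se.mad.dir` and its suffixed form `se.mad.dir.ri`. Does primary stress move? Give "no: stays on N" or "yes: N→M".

yes: 2→3

Base `se.mad.dir` (3 syllables):
  The word has 3 syllables; the penultimate syllable (second from the end) is syllable 2 (mad).
  → primary stress on syllable 2.
Suffixed `se.mad.dir.ri` (4 syllables):
  The word has 4 syllables; the penultimate syllable (second from the end) is syllable 3 (dir).
  → primary stress on syllable 3.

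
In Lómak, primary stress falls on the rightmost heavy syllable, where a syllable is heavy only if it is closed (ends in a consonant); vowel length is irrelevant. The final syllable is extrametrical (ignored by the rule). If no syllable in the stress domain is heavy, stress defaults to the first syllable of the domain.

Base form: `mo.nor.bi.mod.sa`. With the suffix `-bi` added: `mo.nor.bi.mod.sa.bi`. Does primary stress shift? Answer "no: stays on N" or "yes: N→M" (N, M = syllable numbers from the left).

no: stays on 4

Base `mo.nor.bi.mod.sa` (5 syllables):
  The final syllable (5, sa) is extrametrical; the stress domain is syllables 1–4.
  Weights: 1 mo L, 2 nor H, 3 bi L, 4 mod H.
  Heavy syllables in the domain: 2, 4. The rightmost is syllable 4 (mod).
  → primary stress on syllable 4.
Suffixed `mo.nor.bi.mod.sa.bi` (6 syllables):
  The final syllable (6, bi) is extrametrical; the stress domain is syllables 1–5.
  Weights: 1 mo L, 2 nor H, 3 bi L, 4 mod H, 5 sa L.
  Heavy syllables in the domain: 2, 4. The rightmost is syllable 4 (mod).
  → primary stress on syllable 4.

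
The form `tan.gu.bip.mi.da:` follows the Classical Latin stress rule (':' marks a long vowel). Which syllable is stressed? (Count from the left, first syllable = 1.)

3

Classical Latin: stress the penult if heavy (long vowel or closed), else the antepenult.
Weights: 3 bip H, 4 mi L, 5 da: H.
The penult (syllable 4, mi) is light, so stress falls on the antepenult (syllable 3, bip).
Stress on syllable 3: tan.gu.ˈbip.mi.da:.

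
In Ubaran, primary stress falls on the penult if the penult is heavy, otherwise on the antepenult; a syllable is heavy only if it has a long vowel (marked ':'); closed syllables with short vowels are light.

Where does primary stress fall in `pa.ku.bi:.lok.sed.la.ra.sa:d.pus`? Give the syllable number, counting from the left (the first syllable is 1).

Weights: 7 ra L, 8 sa:d H, 9 pus L.
The penult (syllable 8, sa:d) is heavy, so it takes stress.
Primary stress: syllable 8 → pa.ku.bi:.lok.sed.la.ra.ˈsa:d.pus.

8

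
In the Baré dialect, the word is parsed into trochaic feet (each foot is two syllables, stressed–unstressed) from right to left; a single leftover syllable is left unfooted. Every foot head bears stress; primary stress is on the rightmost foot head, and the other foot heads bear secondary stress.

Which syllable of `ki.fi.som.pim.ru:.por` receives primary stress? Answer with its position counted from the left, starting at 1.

Parse right to left into trochaic (ˈσσ) feet: (ˈki.fi) (ˈsom.pim) (ˈru:.por).
Foot heads (stressed positions): 1, 3, 5.
End Rule Rightmost: primary stress on the rightmost head = syllable 5.
Primary stress: syllable 5 → ki.fi.som.pim.ˈru:.por.

5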